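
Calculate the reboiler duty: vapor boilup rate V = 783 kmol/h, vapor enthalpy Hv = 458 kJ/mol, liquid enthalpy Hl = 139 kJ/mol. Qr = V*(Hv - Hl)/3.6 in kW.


Qr = 783 * (458 - 139) / 3.6 = 783 * 319 / 3.6 = 69380

69380 kW


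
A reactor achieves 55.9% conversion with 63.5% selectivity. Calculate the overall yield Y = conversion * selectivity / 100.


Overall yield = conversion (%) * selectivity (%) / 100
Conversion = 55.9%, Selectivity = 63.5%
Y = 55.9 * 63.5 / 100
= 35.4965 %

35.4965 %


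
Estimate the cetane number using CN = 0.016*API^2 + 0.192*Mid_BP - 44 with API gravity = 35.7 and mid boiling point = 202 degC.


CN = 0.016 * 35.7^2 + 0.192 * 202 - 44
CN = 20.39184 + 38.784 - 44 = 15.17584

15.17584


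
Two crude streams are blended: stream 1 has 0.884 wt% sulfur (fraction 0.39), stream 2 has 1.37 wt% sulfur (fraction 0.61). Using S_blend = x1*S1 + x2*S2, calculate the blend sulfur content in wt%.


Linear sulfur blending: S_blend = x1*S1 + x2*S2
Contribution 1: 0.39 * 0.884 = 0.34476 wt%
Contribution 2: 0.61 * 1.37 = 0.8357 wt%
S_blend = 0.34476 + 0.8357 = 1.18046

1.18046 wt%


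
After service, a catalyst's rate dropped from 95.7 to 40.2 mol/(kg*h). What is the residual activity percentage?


Activity (%) = (rate_used / rate_fresh) * 100
rate_used = 40.2, rate_fresh = 95.7
= (40.2 / 95.7) * 100
= 0.4201 * 100 = 42.01

42.01 %


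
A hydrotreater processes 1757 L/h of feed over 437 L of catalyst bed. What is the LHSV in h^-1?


LHSV = volumetric feed rate / catalyst volume
= 1757 L/h / 437 L
= 4.021 h^-1

4.021 h^-1


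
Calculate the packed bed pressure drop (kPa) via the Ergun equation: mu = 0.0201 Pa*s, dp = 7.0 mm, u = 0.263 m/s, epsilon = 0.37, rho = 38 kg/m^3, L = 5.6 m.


dp = 7.0 mm = 0.007 m
Viscous term = 150*0.0201*0.263*(1-0.37)^2 / (0.007^2*0.37^3) = 126801
Inertial term = 1.75*38*0.263^2*(1-0.37) / (0.007*0.37^3) = 8172.79
dP/L = 126801 + 8172.79 = 134974 Pa/m
dP = 134974 * 5.6 / 1000 = 755.9 kPa

755.9 kPa


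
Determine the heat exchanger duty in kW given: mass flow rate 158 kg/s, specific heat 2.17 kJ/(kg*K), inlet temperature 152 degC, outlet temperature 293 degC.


Q = m_dot * cp * delta_T
delta_T = 293 - 152 = 141 K
Q = 158 * 2.17 * 141
= 342.86 * 141
= 48343.26 kW

48343.26 kW


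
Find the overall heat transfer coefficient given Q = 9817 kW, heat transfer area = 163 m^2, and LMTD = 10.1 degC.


From Q = U*A*LMTD, U = Q / (A * LMTD)
U = 9817 / (163 * 10.1) = 9817 / 1646.3 = 5.963

5.963 kW/(m^2*K)


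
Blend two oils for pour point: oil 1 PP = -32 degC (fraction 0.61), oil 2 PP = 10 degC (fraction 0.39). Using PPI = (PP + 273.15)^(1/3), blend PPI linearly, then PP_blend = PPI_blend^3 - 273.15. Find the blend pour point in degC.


PPI_1 = (-32 + 273.15)^(1/3) = 6.224375
PPI_2 = (10 + 273.15)^(1/3) = 6.566574
PPI_blend = 0.61 * 6.224375 + 0.39 * 6.566574 = 6.357833
PP_blend = 6.357833^3 - 273.15 = 256.9966 - 273.15 = -16.15

-16.15 degC


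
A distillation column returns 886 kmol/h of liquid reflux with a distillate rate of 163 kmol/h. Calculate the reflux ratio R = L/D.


Reflux ratio definition: R = L / D (liquid returned / distillate withdrawn)
L = 886 kmol/h, D = 163 kmol/h
R = 886 / 163 = 5.436

5.436


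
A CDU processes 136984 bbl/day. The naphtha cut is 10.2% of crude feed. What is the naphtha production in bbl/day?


Crude throughput = 136984 bbl/day
Fraction yield = 10.2%
yield = throughput * fraction / 100
yield = 136984 * 10.2 / 100 = 13972.368

13972.368 bbl/day


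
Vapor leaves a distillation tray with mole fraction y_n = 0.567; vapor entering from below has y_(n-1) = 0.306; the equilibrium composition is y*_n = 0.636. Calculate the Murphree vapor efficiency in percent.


Murphree vapor efficiency: EMV = (y_n - y_(n-1)) / (y*_n - y_(n-1)) * 100
EMV = (0.567 - 0.306) / (0.636 - 0.306) * 100 = 0.261 / 0.33 * 100 = 79.09

79.09 %


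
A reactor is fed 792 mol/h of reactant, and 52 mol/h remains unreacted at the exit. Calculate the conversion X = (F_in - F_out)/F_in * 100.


X = (F_in - F_out) / F_in * 100
Moles reacted = 792 - 52 = 740
X = 740 / 792 * 100
= 0.9343 * 100
= 93.43 %

93.43 %


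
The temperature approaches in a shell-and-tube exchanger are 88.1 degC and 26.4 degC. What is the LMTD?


LMTD = (dT1 - dT2) / ln(dT1/dT2)
= (88.1 - 26.4) / ln(88.1 / 26.4) = 61.7 / 1.20511 = 51.20

51.20 degC


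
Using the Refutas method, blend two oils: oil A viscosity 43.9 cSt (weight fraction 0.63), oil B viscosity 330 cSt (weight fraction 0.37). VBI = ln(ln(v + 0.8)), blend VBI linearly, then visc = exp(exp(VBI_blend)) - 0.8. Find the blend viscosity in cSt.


Refutas method: VBN_i = 14.534*ln(ln(visc_i + 0.8)) + 10.975, blended linearly by mass fraction; since VBN is linear in VBI_i = ln(ln(visc_i + 0.8)) and the fractions sum to 1, blend VBI directly: visc = exp(exp(VBI_blend)) - 0.8
VBI_1 = ln(ln(43.9 + 0.8)) = 1.33499
VBI_2 = ln(ln(330 + 0.8)) = 1.75812
VBI_blend = 0.63 * 1.33499 + 0.37 * 1.75812 = 1.49155
visc_blend = exp(exp(1.49155)) - 0.8 = 84.31

84.31 cSt


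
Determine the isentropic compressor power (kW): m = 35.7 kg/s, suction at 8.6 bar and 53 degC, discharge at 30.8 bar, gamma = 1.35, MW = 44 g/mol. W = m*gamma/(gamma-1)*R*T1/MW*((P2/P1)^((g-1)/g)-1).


Isentropic work: W = m*(gamma/(gamma-1))*(R*T1/MW)*((P2/P1)^((gamma-1)/gamma) - 1)
T1 = 53 + 273.15 = 326.15 K
Pressure ratio = 30.8 / 8.6 = 3.5814
Exponent = (1.35 - 1)/1.35 = 0.259259
(P2/P1)^exp - 1 = 3.5814^0.259259 - 1 = 0.392013
W = 35.7 * 1.35 / 0.35 * 8.314 * 326.15 / 44 * 0.392013 = 3327

3327 kW


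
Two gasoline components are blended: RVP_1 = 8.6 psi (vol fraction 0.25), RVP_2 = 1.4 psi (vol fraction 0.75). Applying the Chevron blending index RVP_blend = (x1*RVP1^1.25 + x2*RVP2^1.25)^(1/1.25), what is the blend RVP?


Chevron index: RVP_blend = (sum xi*RVPi^1.25)^(1/1.25)
RVP^1.25 terms: 0.25 * 8.6^1.25 + 0.75 * 1.4^1.25 = 4.82397
RVP_blend = 4.82397^(1/1.25) = 3.521

3.521 psi


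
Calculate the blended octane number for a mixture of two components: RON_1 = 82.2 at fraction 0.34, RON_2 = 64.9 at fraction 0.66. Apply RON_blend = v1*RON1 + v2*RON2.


Linear blending: RON_blend = sum(vi * RONi)
Contribution 1: 0.34 * 82.2 = 27.948
Contribution 2: 0.66 * 64.9 = 42.834
RON_blend = 27.948 + 42.834 = 70.782

70.782


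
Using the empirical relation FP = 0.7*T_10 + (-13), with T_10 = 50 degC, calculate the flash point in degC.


FP = 0.7 * 50 + (-13) = 22

22 degC


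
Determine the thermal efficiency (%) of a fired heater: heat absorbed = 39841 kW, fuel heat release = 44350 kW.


Furnace efficiency = Q_absorbed / Q_fuel * 100
= 39841 / 44350 * 100 = 89.83

89.83 %


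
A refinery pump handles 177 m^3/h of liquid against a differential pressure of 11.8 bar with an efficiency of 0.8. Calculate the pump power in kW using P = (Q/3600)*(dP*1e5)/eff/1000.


Q = 177 / 3600 = 0.0491667 m^3/s
P = 0.0491667 * (11.8 * 1e5) / 0.8 / 1000 = 72.52

72.52 kW


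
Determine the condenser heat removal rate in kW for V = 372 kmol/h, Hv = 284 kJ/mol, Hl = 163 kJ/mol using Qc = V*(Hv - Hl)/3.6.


Qc = 372 * (284 - 163) / 3.6 = 372 * 121 / 3.6 = 12500

12500 kW


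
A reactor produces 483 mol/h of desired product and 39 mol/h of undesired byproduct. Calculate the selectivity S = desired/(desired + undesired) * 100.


Selectivity = desired / (desired + undesired) * 100
Total products = 483 + 39 = 522 mol/h
S = 483 / 522 * 100
= 0.9253 * 100
= 92.53 %

92.53 %


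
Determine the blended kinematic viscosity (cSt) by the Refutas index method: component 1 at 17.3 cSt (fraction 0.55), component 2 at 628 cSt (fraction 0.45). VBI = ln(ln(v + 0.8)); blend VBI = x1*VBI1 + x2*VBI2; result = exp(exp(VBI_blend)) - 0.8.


Refutas method: VBN_i = 14.534*ln(ln(visc_i + 0.8)) + 10.975, blended linearly by mass fraction; since VBN is linear in VBI_i = ln(ln(visc_i + 0.8)) and the fractions sum to 1, blend VBI directly: visc = exp(exp(VBI_blend)) - 0.8
VBI_1 = ln(ln(17.3 + 0.8)) = 1.0633
VBI_2 = ln(ln(628 + 0.8)) = 1.86312
VBI_blend = 0.55 * 1.0633 + 0.45 * 1.86312 = 1.42322
visc_blend = exp(exp(1.42322)) - 0.8 = 62.66

62.66 cSt


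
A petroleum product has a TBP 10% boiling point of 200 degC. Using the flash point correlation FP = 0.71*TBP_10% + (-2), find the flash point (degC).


FP = 0.71 * 200 + (-2) = 140

140 degC


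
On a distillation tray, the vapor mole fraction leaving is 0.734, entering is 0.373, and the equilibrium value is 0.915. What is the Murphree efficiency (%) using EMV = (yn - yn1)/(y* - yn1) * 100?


Murphree vapor efficiency: EMV = (y_n - y_(n-1)) / (y*_n - y_(n-1)) * 100
EMV = (0.734 - 0.373) / (0.915 - 0.373) * 100 = 0.361 / 0.542 * 100 = 66.61

66.61 %


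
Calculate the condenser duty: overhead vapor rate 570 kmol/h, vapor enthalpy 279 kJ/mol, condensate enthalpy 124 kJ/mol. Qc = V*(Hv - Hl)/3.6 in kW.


Qc = 570 * (279 - 124) / 3.6 = 570 * 155 / 3.6 = 24540

24540 kW


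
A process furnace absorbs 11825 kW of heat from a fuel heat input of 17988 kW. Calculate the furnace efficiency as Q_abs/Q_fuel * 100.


Furnace efficiency = Q_absorbed / Q_fuel * 100
= 11825 / 17988 * 100 = 65.74

65.74 %


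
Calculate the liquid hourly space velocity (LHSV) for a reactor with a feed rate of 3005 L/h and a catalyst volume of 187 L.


LHSV = volumetric feed rate / catalyst volume
= 3005 L/h / 187 L
= 16.07 h^-1

16.07 h^-1


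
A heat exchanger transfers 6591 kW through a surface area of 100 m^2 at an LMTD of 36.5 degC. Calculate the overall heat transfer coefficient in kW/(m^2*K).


From Q = U*A*LMTD, U = Q / (A * LMTD)
U = 6591 / (100 * 36.5) = 6591 / 3650 = 1.806

1.806 kW/(m^2*K)


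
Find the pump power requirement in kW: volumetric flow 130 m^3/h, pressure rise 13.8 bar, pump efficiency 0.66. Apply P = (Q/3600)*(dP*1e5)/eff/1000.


Q = 130 / 3600 = 0.0361111 m^3/s
P = 0.0361111 * (13.8 * 1e5) / 0.66 / 1000 = 75.51

75.51 kW


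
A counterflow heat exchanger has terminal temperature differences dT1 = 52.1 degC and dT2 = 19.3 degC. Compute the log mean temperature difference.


LMTD = (dT1 - dT2) / ln(dT1/dT2)
= (52.1 - 19.3) / ln(52.1 / 19.3) = 32.8 / 0.99306 = 33.03

33.03 degC


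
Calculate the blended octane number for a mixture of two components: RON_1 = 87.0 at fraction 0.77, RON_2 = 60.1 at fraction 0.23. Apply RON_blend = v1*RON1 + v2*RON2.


Linear blending: RON_blend = sum(vi * RONi)
Contribution 1: 0.77 * 87.0 = 66.99
Contribution 2: 0.23 * 60.1 = 13.823
RON_blend = 66.99 + 13.823 = 80.813

80.813


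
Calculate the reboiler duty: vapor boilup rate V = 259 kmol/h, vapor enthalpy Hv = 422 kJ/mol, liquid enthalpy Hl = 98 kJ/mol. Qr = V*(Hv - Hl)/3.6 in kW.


Qr = 259 * (422 - 98) / 3.6 = 259 * 324 / 3.6 = 23310

23310 kW


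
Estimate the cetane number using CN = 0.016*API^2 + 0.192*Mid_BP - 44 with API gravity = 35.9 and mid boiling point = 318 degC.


CN = 0.016 * 35.9^2 + 0.192 * 318 - 44
CN = 20.62096 + 61.056 - 44 = 37.67696

37.67696


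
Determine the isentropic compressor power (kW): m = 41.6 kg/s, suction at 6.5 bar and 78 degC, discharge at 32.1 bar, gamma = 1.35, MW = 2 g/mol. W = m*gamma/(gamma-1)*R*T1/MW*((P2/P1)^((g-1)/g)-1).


Isentropic work: W = m*(gamma/(gamma-1))*(R*T1/MW)*((P2/P1)^((gamma-1)/gamma) - 1)
T1 = 78 + 273.15 = 351.15 K
Pressure ratio = 32.1 / 6.5 = 4.93846
Exponent = (1.35 - 1)/1.35 = 0.259259
(P2/P1)^exp - 1 = 4.93846^0.259259 - 1 = 0.512934
W = 41.6 * 1.35 / 0.35 * 8.314 * 351.15 / 2 * 0.512934 = 120100

120100 kW


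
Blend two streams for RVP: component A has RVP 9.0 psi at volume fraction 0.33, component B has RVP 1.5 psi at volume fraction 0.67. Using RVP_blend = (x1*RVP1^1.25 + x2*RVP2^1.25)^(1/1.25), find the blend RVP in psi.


Chevron index: RVP_blend = (sum xi*RVPi^1.25)^(1/1.25)
RVP^1.25 terms: 0.33 * 9.0^1.25 + 0.67 * 1.5^1.25 = 6.25641
RVP_blend = 6.25641^(1/1.25) = 4.336

4.336 psi


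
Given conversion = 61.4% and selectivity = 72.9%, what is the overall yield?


Overall yield = conversion (%) * selectivity (%) / 100
Conversion = 61.4%, Selectivity = 72.9%
Y = 61.4 * 72.9 / 100
= 44.7606 %

44.7606 %


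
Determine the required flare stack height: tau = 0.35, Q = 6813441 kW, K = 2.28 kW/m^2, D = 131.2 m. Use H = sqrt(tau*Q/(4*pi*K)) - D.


tau*Q/(4*pi*K) = 0.35 * 6813441 / (4 * pi * 2.28) = 83231.9
sqrt(83231.9) = 288.499
H = 288.499 - 131.2 = 157.3

157.3 m


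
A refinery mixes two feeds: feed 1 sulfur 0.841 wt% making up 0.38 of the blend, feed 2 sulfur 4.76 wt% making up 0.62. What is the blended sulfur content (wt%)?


Linear sulfur blending: S_blend = x1*S1 + x2*S2
Contribution 1: 0.38 * 0.841 = 0.31958 wt%
Contribution 2: 0.62 * 4.76 = 2.9512 wt%
S_blend = 0.31958 + 2.9512 = 3.27078

3.27078 wt%


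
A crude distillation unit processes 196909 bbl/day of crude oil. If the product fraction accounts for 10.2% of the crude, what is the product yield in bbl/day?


Crude throughput = 196909 bbl/day
Fraction yield = 10.2%
yield = throughput * fraction / 100
yield = 196909 * 10.2 / 100 = 20084.718

20084.718 bbl/day


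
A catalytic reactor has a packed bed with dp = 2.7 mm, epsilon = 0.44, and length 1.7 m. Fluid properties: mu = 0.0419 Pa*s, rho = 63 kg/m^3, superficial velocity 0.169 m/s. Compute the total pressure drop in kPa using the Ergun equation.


dp = 2.7 mm = 0.0027 m
Viscous term = 150*0.0419*0.169*(1-0.44)^2 / (0.0027^2*0.44^3) = 536392
Inertial term = 1.75*63*0.169^2*(1-0.44) / (0.0027*0.44^3) = 7666.87
dP/L = 536392 + 7666.87 = 544059 Pa/m
dP = 544059 * 1.7 / 1000 = 924.9 kPa

924.9 kPa


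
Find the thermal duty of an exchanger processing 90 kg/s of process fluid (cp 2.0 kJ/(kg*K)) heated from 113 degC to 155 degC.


Q = m_dot * cp * delta_T
delta_T = 155 - 113 = 42 K
Q = 90 * 2.0 * 42
= 180 * 42
= 7560 kW

7560 kW


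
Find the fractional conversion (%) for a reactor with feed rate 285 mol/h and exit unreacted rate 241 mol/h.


X = (F_in - F_out) / F_in * 100
Moles reacted = 285 - 241 = 44
X = 44 / 285 * 100
= 0.1544 * 100
= 15.44 %

15.44 %


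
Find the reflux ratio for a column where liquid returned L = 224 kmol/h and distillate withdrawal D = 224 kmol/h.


Reflux ratio definition: R = L / D (liquid returned / distillate withdrawn)
L = 224 kmol/h, D = 224 kmol/h
R = 224 / 224 = 1.000

1.000


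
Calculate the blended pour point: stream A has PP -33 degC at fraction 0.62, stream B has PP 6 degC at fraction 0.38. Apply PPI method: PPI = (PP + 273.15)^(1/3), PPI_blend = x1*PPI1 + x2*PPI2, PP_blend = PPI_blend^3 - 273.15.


PPI_1 = (-33 + 273.15)^(1/3) = 6.215759
PPI_2 = (6 + 273.15)^(1/3) = 6.535506
PPI_blend = 0.62 * 6.215759 + 0.38 * 6.535506 = 6.337263
PP_blend = 6.337263^3 - 273.15 = 254.5102 - 273.15 = -18.64

-18.64 degC


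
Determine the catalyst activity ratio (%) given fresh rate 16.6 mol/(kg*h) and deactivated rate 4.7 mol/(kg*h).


Activity (%) = (rate_used / rate_fresh) * 100
rate_used = 4.7, rate_fresh = 16.6
= (4.7 / 16.6) * 100
= 0.2831 * 100 = 28.31

28.31 %


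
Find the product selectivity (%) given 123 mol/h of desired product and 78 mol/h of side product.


Selectivity = desired / (desired + undesired) * 100
Total products = 123 + 78 = 201 mol/h
S = 123 / 201 * 100
= 0.6119 * 100
= 61.19 %

61.19 %


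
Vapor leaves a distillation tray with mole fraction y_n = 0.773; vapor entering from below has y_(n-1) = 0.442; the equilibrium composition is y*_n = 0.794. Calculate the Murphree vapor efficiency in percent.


Murphree vapor efficiency: EMV = (y_n - y_(n-1)) / (y*_n - y_(n-1)) * 100
EMV = (0.773 - 0.442) / (0.794 - 0.442) * 100 = 0.331 / 0.352 * 100 = 94.03

94.03 %


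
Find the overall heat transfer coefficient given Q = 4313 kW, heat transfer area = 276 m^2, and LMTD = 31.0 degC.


From Q = U*A*LMTD, U = Q / (A * LMTD)
U = 4313 / (276 * 31.0) = 4313 / 8556 = 0.5041

0.5041 kW/(m^2*K)


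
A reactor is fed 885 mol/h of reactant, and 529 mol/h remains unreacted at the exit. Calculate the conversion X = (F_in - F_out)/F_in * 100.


X = (F_in - F_out) / F_in * 100
Moles reacted = 885 - 529 = 356
X = 356 / 885 * 100
= 0.4023 * 100
= 40.23 %

40.23 %


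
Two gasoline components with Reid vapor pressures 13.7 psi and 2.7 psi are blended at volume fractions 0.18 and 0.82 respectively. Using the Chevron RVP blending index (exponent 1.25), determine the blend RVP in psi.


Chevron index: RVP_blend = (sum xi*RVPi^1.25)^(1/1.25)
RVP^1.25 terms: 0.18 * 13.7^1.25 + 0.82 * 2.7^1.25 = 7.58235
RVP_blend = 7.58235^(1/1.25) = 5.056

5.056 psi


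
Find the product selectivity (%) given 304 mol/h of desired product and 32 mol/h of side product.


Selectivity = desired / (desired + undesired) * 100
Total products = 304 + 32 = 336 mol/h
S = 304 / 336 * 100
= 0.9048 * 100
= 90.48 %

90.48 %


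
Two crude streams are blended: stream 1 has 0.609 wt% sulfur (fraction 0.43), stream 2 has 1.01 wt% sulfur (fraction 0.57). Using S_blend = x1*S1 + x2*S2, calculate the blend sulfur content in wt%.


Linear sulfur blending: S_blend = x1*S1 + x2*S2
Contribution 1: 0.43 * 0.609 = 0.26187 wt%
Contribution 2: 0.57 * 1.01 = 0.5757 wt%
S_blend = 0.26187 + 0.5757 = 0.83757

0.83757 wt%


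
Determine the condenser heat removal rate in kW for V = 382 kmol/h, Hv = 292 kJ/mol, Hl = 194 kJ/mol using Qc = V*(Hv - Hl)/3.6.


Qc = 382 * (292 - 194) / 3.6 = 382 * 98 / 3.6 = 10400

10400 kW


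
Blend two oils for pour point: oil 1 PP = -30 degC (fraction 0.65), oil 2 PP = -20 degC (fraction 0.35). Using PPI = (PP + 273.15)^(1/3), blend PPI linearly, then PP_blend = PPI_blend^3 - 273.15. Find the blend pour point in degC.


PPI_1 = (-30 + 273.15)^(1/3) = 6.241535
PPI_2 = (-20 + 273.15)^(1/3) = 6.325953
PPI_blend = 0.65 * 6.241535 + 0.35 * 6.325953 = 6.271081
PP_blend = 6.271081^3 - 273.15 = 246.6194 - 273.15 = -26.53

-26.53 degC


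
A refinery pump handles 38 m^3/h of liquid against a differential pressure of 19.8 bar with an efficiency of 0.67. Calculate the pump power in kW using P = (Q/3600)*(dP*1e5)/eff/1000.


Q = 38 / 3600 = 0.0105556 m^3/s
P = 0.0105556 * (19.8 * 1e5) / 0.67 / 1000 = 31.19

31.19 kW


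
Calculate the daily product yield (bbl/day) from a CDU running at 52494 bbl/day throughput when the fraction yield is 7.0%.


Crude throughput = 52494 bbl/day
Fraction yield = 7.0%
yield = throughput * fraction / 100
yield = 52494 * 7.0 / 100 = 3674.58

3674.58 bbl/day


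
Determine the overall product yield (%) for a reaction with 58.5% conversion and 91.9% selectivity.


Overall yield = conversion (%) * selectivity (%) / 100
Conversion = 58.5%, Selectivity = 91.9%
Y = 58.5 * 91.9 / 100
= 53.7615 %

53.7615 %


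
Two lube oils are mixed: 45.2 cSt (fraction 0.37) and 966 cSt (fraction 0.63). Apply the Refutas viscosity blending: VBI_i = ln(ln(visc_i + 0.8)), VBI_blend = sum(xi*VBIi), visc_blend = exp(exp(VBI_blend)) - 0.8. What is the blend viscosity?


Refutas method: VBN_i = 14.534*ln(ln(visc_i + 0.8)) + 10.975, blended linearly by mass fraction; since VBN is linear in VBI_i = ln(ln(visc_i + 0.8)) and the fractions sum to 1, blend VBI directly: visc = exp(exp(VBI_blend)) - 0.8
VBI_1 = ln(ln(45.2 + 0.8)) = 1.34251
VBI_2 = ln(ln(966 + 0.8)) = 1.92774
VBI_blend = 0.37 * 1.34251 + 0.63 * 1.92774 = 1.7112
visc_blend = exp(exp(1.7112)) - 0.8 = 252.8

252.8 cSt


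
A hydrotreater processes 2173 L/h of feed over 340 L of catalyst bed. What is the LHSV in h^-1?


LHSV = volumetric feed rate / catalyst volume
= 2173 L/h / 340 L
= 6.391 h^-1

6.391 h^-1


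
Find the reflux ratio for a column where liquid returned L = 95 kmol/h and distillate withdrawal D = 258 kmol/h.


Reflux ratio definition: R = L / D (liquid returned / distillate withdrawn)
L = 95 kmol/h, D = 258 kmol/h
R = 95 / 258 = 0.3682

0.3682


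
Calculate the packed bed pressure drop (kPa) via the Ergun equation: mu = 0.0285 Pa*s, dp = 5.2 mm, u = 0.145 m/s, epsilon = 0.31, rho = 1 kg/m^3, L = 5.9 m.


dp = 5.2 mm = 0.0052 m
Viscous term = 150*0.0285*0.145*(1-0.31)^2 / (0.0052^2*0.31^3) = 366362
Inertial term = 1.75*1*0.145^2*(1-0.31) / (0.0052*0.31^3) = 163.883
dP/L = 366362 + 163.883 = 366526 Pa/m
dP = 366526 * 5.9 / 1000 = 2163 kPa

2163 kPa


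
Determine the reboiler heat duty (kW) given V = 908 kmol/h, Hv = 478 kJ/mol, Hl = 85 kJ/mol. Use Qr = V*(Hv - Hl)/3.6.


Qr = 908 * (478 - 85) / 3.6 = 908 * 393 / 3.6 = 99120

99120 kW


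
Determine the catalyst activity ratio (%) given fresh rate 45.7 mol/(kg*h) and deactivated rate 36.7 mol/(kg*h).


Activity (%) = (rate_used / rate_fresh) * 100
rate_used = 36.7, rate_fresh = 45.7
= (36.7 / 45.7) * 100
= 0.8031 * 100 = 80.31

80.31 %


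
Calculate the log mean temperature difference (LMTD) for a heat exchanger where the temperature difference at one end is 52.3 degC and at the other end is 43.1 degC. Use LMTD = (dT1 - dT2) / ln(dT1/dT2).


LMTD = (dT1 - dT2) / ln(dT1/dT2)
= (52.3 - 43.1) / ln(52.3 / 43.1) = 9.2 / 0.193473 = 47.55

47.55 degC


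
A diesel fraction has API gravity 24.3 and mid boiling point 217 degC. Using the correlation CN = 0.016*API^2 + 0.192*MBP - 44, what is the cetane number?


CN = 0.016 * 24.3^2 + 0.192 * 217 - 44
CN = 9.44784 + 41.664 - 44 = 7.11184

7.11184


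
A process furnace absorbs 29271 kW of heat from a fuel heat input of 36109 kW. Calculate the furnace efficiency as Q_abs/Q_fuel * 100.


Furnace efficiency = Q_absorbed / Q_fuel * 100
= 29271 / 36109 * 100 = 81.06

81.06 %


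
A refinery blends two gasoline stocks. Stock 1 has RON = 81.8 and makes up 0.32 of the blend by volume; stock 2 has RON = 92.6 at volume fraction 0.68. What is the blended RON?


Linear blending: RON_blend = sum(vi * RONi)
Contribution 1: 0.32 * 81.8 = 26.176
Contribution 2: 0.68 * 92.6 = 62.968
RON_blend = 26.176 + 62.968 = 89.144

89.144


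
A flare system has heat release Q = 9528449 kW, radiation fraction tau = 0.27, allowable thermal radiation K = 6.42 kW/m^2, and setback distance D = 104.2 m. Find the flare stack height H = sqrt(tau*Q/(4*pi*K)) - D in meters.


tau*Q/(4*pi*K) = 0.27 * 9528449 / (4 * pi * 6.42) = 31889
sqrt(31889) = 178.575
H = 178.575 - 104.2 = 74.37

74.37 m


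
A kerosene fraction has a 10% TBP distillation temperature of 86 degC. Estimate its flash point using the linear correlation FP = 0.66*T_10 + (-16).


FP = 0.66 * 86 + (-16) = 40.76

40.76 degC


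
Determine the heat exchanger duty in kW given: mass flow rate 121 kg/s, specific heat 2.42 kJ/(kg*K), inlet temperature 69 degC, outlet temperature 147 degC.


Q = m_dot * cp * delta_T
delta_T = 147 - 69 = 78 K
Q = 121 * 2.42 * 78
= 292.82 * 78
= 22839.96 kW

22839.96 kW


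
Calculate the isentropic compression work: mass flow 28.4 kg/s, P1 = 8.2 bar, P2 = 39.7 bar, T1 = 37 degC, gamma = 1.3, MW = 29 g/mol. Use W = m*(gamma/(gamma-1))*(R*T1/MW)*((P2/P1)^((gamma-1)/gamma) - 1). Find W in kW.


Isentropic work: W = m*(gamma/(gamma-1))*(R*T1/MW)*((P2/P1)^((gamma-1)/gamma) - 1)
T1 = 37 + 273.15 = 310.15 K
Pressure ratio = 39.7 / 8.2 = 4.84146
Exponent = (1.3 - 1)/1.3 = 0.230769
(P2/P1)^exp - 1 = 4.84146^0.230769 - 1 = 0.439035
W = 28.4 * 1.3 / 0.3 * 8.314 * 310.15 / 29 * 0.439035 = 4804

4804 kW


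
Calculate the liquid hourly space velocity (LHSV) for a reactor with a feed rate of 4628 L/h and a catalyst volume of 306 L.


LHSV = volumetric feed rate / catalyst volume
= 4628 L/h / 306 L
= 15.12 h^-1

15.12 h^-1


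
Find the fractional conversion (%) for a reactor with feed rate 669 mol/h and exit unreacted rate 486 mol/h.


X = (F_in - F_out) / F_in * 100
Moles reacted = 669 - 486 = 183
X = 183 / 669 * 100
= 0.2735 * 100
= 27.35 %

27.35 %


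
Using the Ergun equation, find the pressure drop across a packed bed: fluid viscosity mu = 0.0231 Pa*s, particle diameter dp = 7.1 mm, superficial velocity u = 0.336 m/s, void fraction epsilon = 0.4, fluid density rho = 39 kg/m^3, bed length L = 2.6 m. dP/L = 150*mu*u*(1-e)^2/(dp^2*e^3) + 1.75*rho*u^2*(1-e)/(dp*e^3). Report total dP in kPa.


dp = 7.1 mm = 0.0071 m
Viscous term = 150*0.0231*0.336*(1-0.4)^2 / (0.0071^2*0.4^3) = 129912
Inertial term = 1.75*39*0.336^2*(1-0.4) / (0.0071*0.4^3) = 10174.1
dP/L = 129912 + 10174.1 = 140086 Pa/m
dP = 140086 * 2.6 / 1000 = 364.2 kPa

364.2 kPa


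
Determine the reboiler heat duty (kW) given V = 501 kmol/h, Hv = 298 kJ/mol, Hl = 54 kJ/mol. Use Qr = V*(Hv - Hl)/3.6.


Qr = 501 * (298 - 54) / 3.6 = 501 * 244 / 3.6 = 33960

33960 kW


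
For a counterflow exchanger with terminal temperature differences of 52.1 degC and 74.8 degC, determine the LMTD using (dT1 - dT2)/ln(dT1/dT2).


LMTD = (dT1 - dT2) / ln(dT1/dT2)
= (52.1 - 74.8) / ln(52.1 / 74.8) = -22.7 / -0.361653 = 62.77

62.77 degC


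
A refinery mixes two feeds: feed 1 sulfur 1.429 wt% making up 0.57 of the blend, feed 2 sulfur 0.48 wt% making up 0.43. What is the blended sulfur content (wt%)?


Linear sulfur blending: S_blend = x1*S1 + x2*S2
Contribution 1: 0.57 * 1.429 = 0.81453 wt%
Contribution 2: 0.43 * 0.48 = 0.2064 wt%
S_blend = 0.81453 + 0.2064 = 1.02093

1.02093 wt%


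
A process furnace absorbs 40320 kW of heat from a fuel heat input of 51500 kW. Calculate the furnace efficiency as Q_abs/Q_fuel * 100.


Furnace efficiency = Q_absorbed / Q_fuel * 100
= 40320 / 51500 * 100 = 78.29

78.29 %


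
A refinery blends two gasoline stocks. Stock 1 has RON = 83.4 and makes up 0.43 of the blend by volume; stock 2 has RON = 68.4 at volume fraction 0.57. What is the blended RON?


Linear blending: RON_blend = sum(vi * RONi)
Contribution 1: 0.43 * 83.4 = 35.862
Contribution 2: 0.57 * 68.4 = 38.988
RON_blend = 35.862 + 38.988 = 74.85

74.85


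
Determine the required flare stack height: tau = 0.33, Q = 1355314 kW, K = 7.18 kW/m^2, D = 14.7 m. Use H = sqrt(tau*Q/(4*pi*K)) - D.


tau*Q/(4*pi*K) = 0.33 * 1355314 / (4 * pi * 7.18) = 4957.01
sqrt(4957.01) = 70.406
H = 70.406 - 14.7 = 55.71

55.71 m


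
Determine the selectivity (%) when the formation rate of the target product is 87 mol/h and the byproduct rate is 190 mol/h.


Selectivity = desired / (desired + undesired) * 100
Total products = 87 + 190 = 277 mol/h
S = 87 / 277 * 100
= 0.3141 * 100
= 31.41 %

31.41 %


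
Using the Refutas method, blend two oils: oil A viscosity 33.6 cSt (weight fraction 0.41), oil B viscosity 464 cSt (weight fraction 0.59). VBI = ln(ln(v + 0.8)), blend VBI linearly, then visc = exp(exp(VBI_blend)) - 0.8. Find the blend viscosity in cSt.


Refutas method: VBN_i = 14.534*ln(ln(visc_i + 0.8)) + 10.975, blended linearly by mass fraction; since VBN is linear in VBI_i = ln(ln(visc_i + 0.8)) and the fractions sum to 1, blend VBI directly: visc = exp(exp(VBI_blend)) - 0.8
VBI_1 = ln(ln(33.6 + 0.8)) = 1.26358
VBI_2 = ln(ln(464 + 0.8)) = 1.81509
VBI_blend = 0.41 * 1.26358 + 0.59 * 1.81509 = 1.58897
visc_blend = exp(exp(1.58897)) - 0.8 = 133.3

133.3 cSt


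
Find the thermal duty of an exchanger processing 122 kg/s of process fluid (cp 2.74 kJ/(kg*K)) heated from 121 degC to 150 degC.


Q = m_dot * cp * delta_T
delta_T = 150 - 121 = 29 K
Q = 122 * 2.74 * 29
= 334.28 * 29
= 9694.12 kW

9694.12 kW


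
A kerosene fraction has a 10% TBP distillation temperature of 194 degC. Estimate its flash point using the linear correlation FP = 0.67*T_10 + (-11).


FP = 0.67 * 194 + (-11) = 118.98

118.98 degC


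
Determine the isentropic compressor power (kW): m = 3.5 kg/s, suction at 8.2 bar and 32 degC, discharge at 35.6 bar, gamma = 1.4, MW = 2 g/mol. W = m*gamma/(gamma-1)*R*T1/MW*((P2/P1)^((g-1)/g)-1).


Isentropic work: W = m*(gamma/(gamma-1))*(R*T1/MW)*((P2/P1)^((gamma-1)/gamma) - 1)
T1 = 32 + 273.15 = 305.15 K
Pressure ratio = 35.6 / 8.2 = 4.34146
Exponent = (1.4 - 1)/1.4 = 0.285714
(P2/P1)^exp - 1 = 4.34146^0.285714 - 1 = 0.521183
W = 3.5 * 1.4 / 0.4 * 8.314 * 305.15 / 2 * 0.521183 = 8099

8099 kW


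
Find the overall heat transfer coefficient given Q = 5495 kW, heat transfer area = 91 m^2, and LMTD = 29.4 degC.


From Q = U*A*LMTD, U = Q / (A * LMTD)
U = 5495 / (91 * 29.4) = 5495 / 2675.4 = 2.054

2.054 kW/(m^2*K)


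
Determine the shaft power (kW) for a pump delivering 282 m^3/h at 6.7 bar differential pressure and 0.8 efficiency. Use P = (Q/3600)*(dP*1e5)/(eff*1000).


Q = 282 / 3600 = 0.0783333 m^3/s
P = 0.0783333 * (6.7 * 1e5) / 0.8 / 1000 = 65.60

65.60 kW


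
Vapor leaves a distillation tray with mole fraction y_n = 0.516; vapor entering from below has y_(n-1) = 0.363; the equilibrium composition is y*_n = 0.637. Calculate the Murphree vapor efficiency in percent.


Murphree vapor efficiency: EMV = (y_n - y_(n-1)) / (y*_n - y_(n-1)) * 100
EMV = (0.516 - 0.363) / (0.637 - 0.363) * 100 = 0.153 / 0.274 * 100 = 55.84

55.84 %


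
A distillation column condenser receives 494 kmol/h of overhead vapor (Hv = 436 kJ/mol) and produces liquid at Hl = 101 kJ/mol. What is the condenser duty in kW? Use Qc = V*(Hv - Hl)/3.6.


Qc = 494 * (436 - 101) / 3.6 = 494 * 335 / 3.6 = 45970

45970 kW


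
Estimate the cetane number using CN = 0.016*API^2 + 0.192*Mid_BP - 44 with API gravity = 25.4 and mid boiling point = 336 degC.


CN = 0.016 * 25.4^2 + 0.192 * 336 - 44
CN = 10.32256 + 64.512 - 44 = 30.83456

30.83456


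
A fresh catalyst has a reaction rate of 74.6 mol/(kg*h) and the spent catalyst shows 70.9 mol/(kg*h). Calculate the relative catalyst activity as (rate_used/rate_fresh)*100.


Activity (%) = (rate_used / rate_fresh) * 100
rate_used = 70.9, rate_fresh = 74.6
= (70.9 / 74.6) * 100
= 0.9504 * 100 = 95.04

95.04 %


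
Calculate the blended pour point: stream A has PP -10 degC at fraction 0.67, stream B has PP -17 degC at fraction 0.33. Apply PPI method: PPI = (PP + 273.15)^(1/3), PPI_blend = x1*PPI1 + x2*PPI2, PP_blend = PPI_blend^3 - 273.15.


PPI_1 = (-10 + 273.15)^(1/3) = 6.408176
PPI_2 = (-17 + 273.15)^(1/3) = 6.350844
PPI_blend = 0.67 * 6.408176 + 0.33 * 6.350844 = 6.389256
PP_blend = 6.389256^3 - 273.15 = 260.826 - 273.15 = -12.32

-12.32 degC


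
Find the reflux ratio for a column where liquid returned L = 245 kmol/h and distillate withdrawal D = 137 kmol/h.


Reflux ratio definition: R = L / D (liquid returned / distillate withdrawn)
L = 245 kmol/h, D = 137 kmol/h
R = 245 / 137 = 1.788

1.788


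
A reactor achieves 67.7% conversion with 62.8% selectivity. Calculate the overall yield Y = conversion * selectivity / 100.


Overall yield = conversion (%) * selectivity (%) / 100
Conversion = 67.7%, Selectivity = 62.8%
Y = 67.7 * 62.8 / 100
= 42.5156 %

42.5156 %


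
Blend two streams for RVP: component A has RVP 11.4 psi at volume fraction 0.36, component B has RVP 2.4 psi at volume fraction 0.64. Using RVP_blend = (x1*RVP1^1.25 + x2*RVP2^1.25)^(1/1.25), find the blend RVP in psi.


Chevron index: RVP_blend = (sum xi*RVPi^1.25)^(1/1.25)
RVP^1.25 terms: 0.36 * 11.4^1.25 + 0.64 * 2.4^1.25 = 9.45289
RVP_blend = 9.45289^(1/1.25) = 6.032

6.032 psi


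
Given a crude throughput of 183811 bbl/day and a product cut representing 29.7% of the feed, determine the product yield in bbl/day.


Crude throughput = 183811 bbl/day
Fraction yield = 29.7%
yield = throughput * fraction / 100
yield = 183811 * 29.7 / 100 = 54591.867

54591.867 bbl/day


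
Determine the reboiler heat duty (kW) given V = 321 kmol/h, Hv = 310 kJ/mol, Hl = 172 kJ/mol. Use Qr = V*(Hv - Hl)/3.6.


Qr = 321 * (310 - 172) / 3.6 = 321 * 138 / 3.6 = 12300

12300 kW


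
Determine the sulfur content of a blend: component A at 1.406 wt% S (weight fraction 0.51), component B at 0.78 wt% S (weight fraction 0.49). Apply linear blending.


Linear sulfur blending: S_blend = x1*S1 + x2*S2
Contribution 1: 0.51 * 1.406 = 0.71706 wt%
Contribution 2: 0.49 * 0.78 = 0.3822 wt%
S_blend = 0.71706 + 0.3822 = 1.09926

1.09926 wt%


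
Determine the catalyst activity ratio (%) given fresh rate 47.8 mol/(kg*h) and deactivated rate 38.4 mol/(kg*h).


Activity (%) = (rate_used / rate_fresh) * 100
rate_used = 38.4, rate_fresh = 47.8
= (38.4 / 47.8) * 100
= 0.8033 * 100 = 80.33

80.33 %


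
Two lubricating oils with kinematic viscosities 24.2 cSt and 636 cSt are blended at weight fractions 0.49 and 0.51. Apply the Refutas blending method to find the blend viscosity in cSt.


Refutas method: VBN_i = 14.534*ln(ln(visc_i + 0.8)) + 10.975, blended linearly by mass fraction; since VBN is linear in VBI_i = ln(ln(visc_i + 0.8)) and the fractions sum to 1, blend VBI directly: visc = exp(exp(VBI_blend)) - 0.8
VBI_1 = ln(ln(24.2 + 0.8)) = 1.16903
VBI_2 = ln(ln(636 + 0.8)) = 1.86508
VBI_blend = 0.49 * 1.16903 + 0.51 * 1.86508 = 1.52402
visc_blend = exp(exp(1.52402)) - 0.8 = 97.76

97.76 cSt


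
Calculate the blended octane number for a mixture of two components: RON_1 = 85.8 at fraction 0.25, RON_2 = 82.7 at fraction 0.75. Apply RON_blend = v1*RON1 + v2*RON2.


Linear blending: RON_blend = sum(vi * RONi)
Contribution 1: 0.25 * 85.8 = 21.45
Contribution 2: 0.75 * 82.7 = 62.025
RON_blend = 21.45 + 62.025 = 83.475

83.475


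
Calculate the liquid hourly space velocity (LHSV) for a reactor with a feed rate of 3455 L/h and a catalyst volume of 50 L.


LHSV = volumetric feed rate / catalyst volume
= 3455 L/h / 50 L
= 69.10 h^-1

69.10 h^-1


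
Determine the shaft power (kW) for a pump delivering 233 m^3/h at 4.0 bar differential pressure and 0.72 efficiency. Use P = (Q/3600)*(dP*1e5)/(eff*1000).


Q = 233 / 3600 = 0.0647222 m^3/s
P = 0.0647222 * (4.0 * 1e5) / 0.72 / 1000 = 35.96

35.96 kW


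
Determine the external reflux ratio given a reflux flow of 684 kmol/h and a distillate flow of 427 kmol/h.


Reflux ratio definition: R = L / D (liquid returned / distillate withdrawn)
L = 684 kmol/h, D = 427 kmol/h
R = 684 / 427 = 1.602

1.602


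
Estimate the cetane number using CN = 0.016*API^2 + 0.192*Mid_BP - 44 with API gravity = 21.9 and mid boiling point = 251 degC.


CN = 0.016 * 21.9^2 + 0.192 * 251 - 44
CN = 7.67376 + 48.192 - 44 = 11.86576

11.86576


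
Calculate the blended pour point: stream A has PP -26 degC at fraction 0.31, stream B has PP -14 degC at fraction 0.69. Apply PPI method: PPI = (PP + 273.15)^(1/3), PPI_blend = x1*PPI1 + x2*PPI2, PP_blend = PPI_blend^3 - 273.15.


PPI_1 = (-26 + 273.15)^(1/3) = 6.275575
PPI_2 = (-14 + 273.15)^(1/3) = 6.375541
PPI_blend = 0.31 * 6.275575 + 0.69 * 6.375541 = 6.344552
PP_blend = 6.344552^3 - 273.15 = 255.3894 - 273.15 = -17.76

-17.76 degC


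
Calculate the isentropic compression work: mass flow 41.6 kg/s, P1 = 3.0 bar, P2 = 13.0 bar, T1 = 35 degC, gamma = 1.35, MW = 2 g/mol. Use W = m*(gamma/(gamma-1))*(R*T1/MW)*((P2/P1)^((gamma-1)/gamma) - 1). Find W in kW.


Isentropic work: W = m*(gamma/(gamma-1))*(R*T1/MW)*((P2/P1)^((gamma-1)/gamma) - 1)
T1 = 35 + 273.15 = 308.15 K
Pressure ratio = 13.0 / 3.0 = 4.33333
Exponent = (1.35 - 1)/1.35 = 0.259259
(P2/P1)^exp - 1 = 4.33333^0.259259 - 1 = 0.46252
W = 41.6 * 1.35 / 0.35 * 8.314 * 308.15 / 2 * 0.46252 = 95070

95070 kW


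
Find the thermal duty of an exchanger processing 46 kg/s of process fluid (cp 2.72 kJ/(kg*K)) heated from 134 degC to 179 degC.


Q = m_dot * cp * delta_T
delta_T = 179 - 134 = 45 K
Q = 46 * 2.72 * 45
= 125.12 * 45
= 5630.4 kW

5630.4 kW


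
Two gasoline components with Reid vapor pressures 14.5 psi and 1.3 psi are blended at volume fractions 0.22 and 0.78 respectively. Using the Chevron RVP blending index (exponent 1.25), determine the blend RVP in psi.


Chevron index: RVP_blend = (sum xi*RVPi^1.25)^(1/1.25)
RVP^1.25 terms: 0.22 * 14.5^1.25 + 0.78 * 1.3^1.25 = 7.30764
RVP_blend = 7.30764^(1/1.25) = 4.909

4.909 psi


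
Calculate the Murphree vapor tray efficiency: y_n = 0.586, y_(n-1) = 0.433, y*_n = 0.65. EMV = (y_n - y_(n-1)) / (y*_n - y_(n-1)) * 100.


Murphree vapor efficiency: EMV = (y_n - y_(n-1)) / (y*_n - y_(n-1)) * 100
EMV = (0.586 - 0.433) / (0.65 - 0.433) * 100 = 0.153 / 0.217 * 100 = 70.51

70.51 %


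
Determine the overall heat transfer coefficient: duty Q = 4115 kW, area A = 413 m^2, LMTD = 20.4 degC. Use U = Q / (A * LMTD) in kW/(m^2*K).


From Q = U*A*LMTD, U = Q / (A * LMTD)
U = 4115 / (413 * 20.4) = 4115 / 8425.2 = 0.4884

0.4884 kW/(m^2*K)


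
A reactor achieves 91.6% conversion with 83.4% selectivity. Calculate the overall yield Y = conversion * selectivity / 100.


Overall yield = conversion (%) * selectivity (%) / 100
Conversion = 91.6%, Selectivity = 83.4%
Y = 91.6 * 83.4 / 100
= 76.3944 %

76.3944 %


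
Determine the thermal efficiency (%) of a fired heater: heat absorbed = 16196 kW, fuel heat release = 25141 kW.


Furnace efficiency = Q_absorbed / Q_fuel * 100
= 16196 / 25141 * 100 = 64.42

64.42 %


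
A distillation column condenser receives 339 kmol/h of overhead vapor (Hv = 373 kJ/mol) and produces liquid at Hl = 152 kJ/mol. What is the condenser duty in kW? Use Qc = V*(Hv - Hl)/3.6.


Qc = 339 * (373 - 152) / 3.6 = 339 * 221 / 3.6 = 20810

20810 kW


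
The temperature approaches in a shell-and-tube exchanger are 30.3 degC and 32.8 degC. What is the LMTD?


LMTD = (dT1 - dT2) / ln(dT1/dT2)
= (30.3 - 32.8) / ln(30.3 / 32.8) = -2.5 / -0.0792808 = 31.53

31.53 degC


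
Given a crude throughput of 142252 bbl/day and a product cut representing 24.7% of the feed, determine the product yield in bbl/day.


Crude throughput = 142252 bbl/day
Fraction yield = 24.7%
yield = throughput * fraction / 100
yield = 142252 * 24.7 / 100 = 35136.244

35136.244 bbl/day


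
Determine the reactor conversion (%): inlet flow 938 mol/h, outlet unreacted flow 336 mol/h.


X = (F_in - F_out) / F_in * 100
Moles reacted = 938 - 336 = 602
X = 602 / 938 * 100
= 0.6418 * 100
= 64.18 %

64.18 %


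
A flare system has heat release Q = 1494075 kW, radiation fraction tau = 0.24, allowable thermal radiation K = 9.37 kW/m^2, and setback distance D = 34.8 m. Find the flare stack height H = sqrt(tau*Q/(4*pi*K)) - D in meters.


tau*Q/(4*pi*K) = 0.24 * 1494075 / (4 * pi * 9.37) = 3045.33
sqrt(3045.33) = 55.1845
H = 55.1845 - 34.8 = 20.38

20.38 m


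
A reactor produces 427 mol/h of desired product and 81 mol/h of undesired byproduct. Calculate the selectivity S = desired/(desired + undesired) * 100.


Selectivity = desired / (desired + undesired) * 100
Total products = 427 + 81 = 508 mol/h
S = 427 / 508 * 100
= 0.8406 * 100
= 84.06 %

84.06 %


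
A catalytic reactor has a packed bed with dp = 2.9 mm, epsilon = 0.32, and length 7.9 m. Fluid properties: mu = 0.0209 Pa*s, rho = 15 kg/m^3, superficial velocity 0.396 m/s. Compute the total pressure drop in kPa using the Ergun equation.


dp = 2.9 mm = 0.0029 m
Viscous term = 150*0.0209*0.396*(1-0.32)^2 / (0.0029^2*0.32^3) = 2083070
Inertial term = 1.75*15*0.396^2*(1-0.32) / (0.0029*0.32^3) = 29456.5
dP/L = 2083070 + 29456.5 = 2112530 Pa/m
dP = 2112530 * 7.9 / 1000 = 16690 kPa

16690 kPa


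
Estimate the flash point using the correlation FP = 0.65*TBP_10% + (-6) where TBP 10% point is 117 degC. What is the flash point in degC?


FP = 0.65 * 117 + (-6) = 70.05

70.05 degC


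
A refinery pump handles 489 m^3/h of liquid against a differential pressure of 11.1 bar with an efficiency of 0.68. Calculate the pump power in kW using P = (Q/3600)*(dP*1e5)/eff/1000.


Q = 489 / 3600 = 0.135833 m^3/s
P = 0.135833 * (11.1 * 1e5) / 0.68 / 1000 = 221.7

221.7 kW


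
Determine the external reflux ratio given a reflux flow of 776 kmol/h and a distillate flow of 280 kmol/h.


Reflux ratio definition: R = L / D (liquid returned / distillate withdrawn)
L = 776 kmol/h, D = 280 kmol/h
R = 776 / 280 = 2.771

2.771


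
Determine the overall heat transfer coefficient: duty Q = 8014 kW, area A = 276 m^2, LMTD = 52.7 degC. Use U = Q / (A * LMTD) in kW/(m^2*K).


From Q = U*A*LMTD, U = Q / (A * LMTD)
U = 8014 / (276 * 52.7) = 8014 / 14545.2 = 0.5510

0.5510 kW/(m^2*K)


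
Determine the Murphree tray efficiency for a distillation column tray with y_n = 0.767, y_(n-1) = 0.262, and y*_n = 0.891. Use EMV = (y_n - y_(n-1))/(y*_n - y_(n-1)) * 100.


Murphree vapor efficiency: EMV = (y_n - y_(n-1)) / (y*_n - y_(n-1)) * 100
EMV = (0.767 - 0.262) / (0.891 - 0.262) * 100 = 0.505 / 0.629 * 100 = 80.29

80.29 %
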